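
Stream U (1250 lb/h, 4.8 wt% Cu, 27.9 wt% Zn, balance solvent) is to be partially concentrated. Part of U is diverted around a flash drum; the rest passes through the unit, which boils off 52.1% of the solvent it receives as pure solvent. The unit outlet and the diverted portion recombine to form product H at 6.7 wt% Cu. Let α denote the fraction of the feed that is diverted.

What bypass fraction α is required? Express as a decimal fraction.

All 1250×0.048 = 60 lb/h of Cu reaches H, so H = 60/0.067 = 895.52 lb/h and vapour = 354.48 lb/h.
The evaporator receives (1−α)·1250 of feed at 0.673 solvent and removes 0.521 of that solvent:
0.521×0.673×(1−α)×1250 = 354.48
(1−α) = 354.48/438.29 = 0.8088;  α = 0.1912.

0.191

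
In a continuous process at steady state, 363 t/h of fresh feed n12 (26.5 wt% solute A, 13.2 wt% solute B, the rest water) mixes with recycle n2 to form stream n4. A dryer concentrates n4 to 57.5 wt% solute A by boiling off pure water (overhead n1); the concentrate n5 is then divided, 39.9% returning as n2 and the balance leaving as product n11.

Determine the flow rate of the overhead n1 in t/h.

Overall solute A balance (none leaves overhead): solute A in fresh feed = solute A in product, i.e. 363×0.265 = (1−0.399)·n5·0.575.
n5 = 96.195/(0.575×0.601) = 278.36 t/h.
Recycle n2 = 0.399×278.36 = 111.07 t/h.
Combined feed n4 = 363 + 111.07 = 474.07 t/h.
Overhead n1 = n4 − n5 = 474.07 − 278.36 = 195.7 t/h.

195.7 t/h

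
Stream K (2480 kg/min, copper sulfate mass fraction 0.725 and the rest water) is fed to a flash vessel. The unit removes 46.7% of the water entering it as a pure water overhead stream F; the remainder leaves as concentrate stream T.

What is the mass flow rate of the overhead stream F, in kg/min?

water entering = 2480×0.275 = 682 kg/min; overhead removed = 0.467×682 = 318.49 kg/min.

318.5 kg/min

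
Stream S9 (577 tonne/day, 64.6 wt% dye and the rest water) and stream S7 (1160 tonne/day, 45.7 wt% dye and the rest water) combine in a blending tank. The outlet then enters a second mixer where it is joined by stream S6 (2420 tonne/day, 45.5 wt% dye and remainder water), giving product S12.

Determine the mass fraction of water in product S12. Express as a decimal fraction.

Overall, product flow = 4157 tonne/day.
water in = 577×0.354 + 1160×0.543 + 2420×0.545 = 2153 tonne/day.
water fraction in S12 = 0.518.

0.518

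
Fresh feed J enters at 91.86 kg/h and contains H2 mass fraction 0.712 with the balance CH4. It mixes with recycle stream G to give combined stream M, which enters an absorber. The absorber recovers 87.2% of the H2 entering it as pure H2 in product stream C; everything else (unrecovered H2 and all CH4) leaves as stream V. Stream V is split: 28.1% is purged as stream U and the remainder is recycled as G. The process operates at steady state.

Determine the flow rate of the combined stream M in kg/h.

CH4 enters only via J and leaves only via the purge: 91.86×0.288 = 0.281×(CH4 in V), and the absorber passes all CH4, so CH4 in M = CH4 in V = 94.148 kg/h.
H2 in M: m_A = 91.86×0.712 + (1−0.281)·(1−0.872)·m_A, so m_A = 65.404/0.9080 = 72.034 kg/h.
M = 72.034 + 94.148 = 166.18 kg/h.

166.2 kg/h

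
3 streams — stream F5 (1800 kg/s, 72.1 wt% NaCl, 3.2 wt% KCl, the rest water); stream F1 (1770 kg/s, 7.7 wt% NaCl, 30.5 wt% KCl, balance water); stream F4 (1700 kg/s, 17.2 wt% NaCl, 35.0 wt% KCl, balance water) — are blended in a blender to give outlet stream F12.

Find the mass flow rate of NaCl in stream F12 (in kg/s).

1726 kg/s

NaCl out = NaCl in = 1800×0.721 + 1770×0.077 + 1700×0.172 = 1726.5 kg/s.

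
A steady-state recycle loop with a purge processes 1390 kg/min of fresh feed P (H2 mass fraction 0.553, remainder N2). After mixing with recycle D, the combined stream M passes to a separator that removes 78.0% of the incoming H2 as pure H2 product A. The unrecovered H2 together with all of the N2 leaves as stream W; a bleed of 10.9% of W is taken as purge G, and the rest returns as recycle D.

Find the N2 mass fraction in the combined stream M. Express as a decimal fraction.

0.856

N2 enters only via P and leaves only via the purge: 1390×0.447 = 0.109×(N2 in W), and the separator passes all N2, so N2 in M = N2 in W = 5700.3 kg/min.
H2 in M: m_A = 1390×0.553 + (1−0.109)·(1−0.780)·m_A, so m_A = 768.67/0.8040 = 956.08 kg/min.
M = 956.08 + 5700.3 = 6656.4 kg/min.
N2 fraction in M = 5700.3/6656.4 = 0.856.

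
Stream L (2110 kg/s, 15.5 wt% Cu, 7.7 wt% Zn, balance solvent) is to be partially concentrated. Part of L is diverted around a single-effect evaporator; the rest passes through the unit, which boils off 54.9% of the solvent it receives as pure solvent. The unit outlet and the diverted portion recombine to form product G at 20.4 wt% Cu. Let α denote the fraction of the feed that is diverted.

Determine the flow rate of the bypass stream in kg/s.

908 kg/s

All 2110×0.155 = 327.05 kg/s of Cu reaches G, so G = 327.05/0.204 = 1603.2 kg/s and vapour = 506.81 kg/s.
The evaporator receives (1−α)·2110 of feed at 0.768 solvent and removes 0.549 of that solvent:
0.549×0.768×(1−α)×2110 = 506.81
(1−α) = 506.81/889.64 = 0.5697;  α = 0.4303.
Bypass flow = 0.4303×2110 = 907.97 kg/s.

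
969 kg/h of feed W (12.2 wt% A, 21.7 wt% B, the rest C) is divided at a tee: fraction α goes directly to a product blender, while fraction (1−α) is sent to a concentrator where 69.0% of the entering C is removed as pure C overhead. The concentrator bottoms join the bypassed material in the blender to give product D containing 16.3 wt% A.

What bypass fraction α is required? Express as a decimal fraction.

0.448

All 969×0.122 = 118.22 kg/h of A reaches D, so D = 118.22/0.163 = 725.26 kg/h and vapour = 243.74 kg/h.
The evaporator receives (1−α)·969 of feed at 0.661 C and removes 0.690 of that C:
0.690×0.661×(1−α)×969 = 243.74
(1−α) = 243.74/441.95 = 0.5515;  α = 0.4485.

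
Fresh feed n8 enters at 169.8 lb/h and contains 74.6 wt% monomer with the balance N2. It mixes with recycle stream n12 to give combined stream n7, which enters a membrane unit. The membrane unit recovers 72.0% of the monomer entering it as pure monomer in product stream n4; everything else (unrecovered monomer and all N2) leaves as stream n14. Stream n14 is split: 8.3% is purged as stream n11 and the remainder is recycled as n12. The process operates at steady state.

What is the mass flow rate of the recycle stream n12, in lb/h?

N2 enters only via n8 and leaves only via the purge: 169.8×0.254 = 0.083×(N2 in n14), and the membrane unit passes all N2, so N2 in n7 = N2 in n14 = 519.63 lb/h.
monomer in n7: m_A = 169.8×0.746 + (1−0.083)·(1−0.720)·m_A, so m_A = 126.67/0.7432 = 170.43 lb/h.
n14 = (1−0.720)×170.43 + 519.63 = 567.35 lb/h.
Recycle n12 = (1−0.083)×567.35 = 520.26 lb/h.

520.3 lb/h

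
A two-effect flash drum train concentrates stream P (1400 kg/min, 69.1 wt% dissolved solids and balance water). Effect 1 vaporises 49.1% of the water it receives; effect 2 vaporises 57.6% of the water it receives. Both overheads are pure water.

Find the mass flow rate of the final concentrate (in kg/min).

1061 kg/min

water in feed = 1400×0.309 = 432.6 kg/min.
After stage 1: water left = (1−0.491)×432.6 = 220.19; stream total = 1187.6 kg/min.
After stage 2: water left = (1−0.576)×220.19 = 93.362; final concentrate = 1060.8 kg/min.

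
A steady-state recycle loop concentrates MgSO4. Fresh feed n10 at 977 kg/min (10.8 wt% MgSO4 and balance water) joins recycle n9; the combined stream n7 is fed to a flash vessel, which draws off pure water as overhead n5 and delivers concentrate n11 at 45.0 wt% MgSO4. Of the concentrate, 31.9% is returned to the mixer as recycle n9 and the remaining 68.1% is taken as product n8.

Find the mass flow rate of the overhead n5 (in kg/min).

742.5 kg/min

Overall MgSO4 balance (none leaves overhead): MgSO4 in fresh feed = MgSO4 in product, i.e. 977×0.108 = (1−0.319)·n11·0.450.
n11 = 105.52/(0.450×0.681) = 344.32 kg/min.
Recycle n9 = 0.319×344.32 = 109.84 kg/min.
Combined feed n7 = 977 + 109.84 = 1086.8 kg/min.
Overhead n5 = n7 − n11 = 1086.8 − 344.32 = 742.52 kg/min.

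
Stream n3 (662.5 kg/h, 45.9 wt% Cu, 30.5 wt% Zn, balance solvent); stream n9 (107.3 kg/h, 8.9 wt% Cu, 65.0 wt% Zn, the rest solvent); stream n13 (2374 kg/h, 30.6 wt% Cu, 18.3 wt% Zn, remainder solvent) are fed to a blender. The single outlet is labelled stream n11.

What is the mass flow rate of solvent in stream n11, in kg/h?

1397 kg/h

solvent out = solvent in = 662.5×0.236 + 107.3×0.261 + 2374×0.511 = 1397.5 kg/h.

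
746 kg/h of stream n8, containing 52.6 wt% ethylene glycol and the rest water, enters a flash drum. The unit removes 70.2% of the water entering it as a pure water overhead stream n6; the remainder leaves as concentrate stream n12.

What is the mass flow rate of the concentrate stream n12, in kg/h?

497.8 kg/h

water entering = 746×0.474 = 353.6 kg/h; overhead removed = 0.702×353.6 = 248.23 kg/h.
Concentrate = 746 − 248.23 = 497.77 kg/h.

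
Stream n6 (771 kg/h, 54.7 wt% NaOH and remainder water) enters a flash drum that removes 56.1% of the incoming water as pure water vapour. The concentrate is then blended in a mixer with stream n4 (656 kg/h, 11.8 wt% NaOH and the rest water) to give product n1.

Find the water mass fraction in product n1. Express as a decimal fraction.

0.595

Vapour removed = 0.561×0.453×771 = 195.94 kg/h; concentrate = 575.06 kg/h.
water reaching the mixer = 153.33 (from concentrate) + 656×0.882 = 731.92 kg/h.
Product flow = 575.06 + 656 = 1231.1 kg/h; water fraction = 0.595.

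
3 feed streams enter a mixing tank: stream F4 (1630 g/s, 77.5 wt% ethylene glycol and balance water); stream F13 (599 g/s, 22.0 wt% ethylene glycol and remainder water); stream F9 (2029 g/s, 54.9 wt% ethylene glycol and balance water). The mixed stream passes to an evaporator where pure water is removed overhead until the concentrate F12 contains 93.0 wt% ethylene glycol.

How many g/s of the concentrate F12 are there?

ethylene glycol entering = 1630×0.775 + 599×0.220 + 2029×0.549 = 2509 g/s.
All ethylene glycol reports to F12, so F12 = 2509/0.930 = 2697.8 g/s.

2698 g/s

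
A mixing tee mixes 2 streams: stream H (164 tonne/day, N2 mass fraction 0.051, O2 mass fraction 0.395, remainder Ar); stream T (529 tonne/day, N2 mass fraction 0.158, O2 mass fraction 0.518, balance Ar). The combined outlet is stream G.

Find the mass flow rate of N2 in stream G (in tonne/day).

N2 out = N2 in = 164×0.051 + 529×0.158 = 91.946 tonne/day.

91.95 tonne/day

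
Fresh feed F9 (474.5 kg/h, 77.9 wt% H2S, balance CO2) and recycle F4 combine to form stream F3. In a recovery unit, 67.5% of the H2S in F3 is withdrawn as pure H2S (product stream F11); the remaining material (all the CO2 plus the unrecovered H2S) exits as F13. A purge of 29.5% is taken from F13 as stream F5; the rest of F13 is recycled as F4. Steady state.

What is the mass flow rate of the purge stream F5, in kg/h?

150.8 kg/h

CO2 enters only via F9 and leaves only via the purge: 474.5×0.221 = 0.295×(CO2 in F13), and the recovery unit passes all CO2, so CO2 in F3 = CO2 in F13 = 355.47 kg/h.
H2S in F3: m_A = 474.5×0.779 + (1−0.295)·(1−0.675)·m_A, so m_A = 369.64/0.7709 = 479.5 kg/h.
F13 = (1−0.675)×479.5 + 355.47 = 511.31 kg/h.
Purge F5 = 0.295×511.31 = 150.84 kg/h.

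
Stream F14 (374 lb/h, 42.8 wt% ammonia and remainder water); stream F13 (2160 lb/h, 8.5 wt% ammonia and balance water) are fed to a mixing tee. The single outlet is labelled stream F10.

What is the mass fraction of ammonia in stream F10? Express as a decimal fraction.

0.136

Total flow out = 374 + 2160 = 2534 lb/h.
ammonia in = 374×0.428 + 2160×0.085 = 343.67 lb/h.
ammonia mass fraction in F10 = 343.67/2534 = 0.136.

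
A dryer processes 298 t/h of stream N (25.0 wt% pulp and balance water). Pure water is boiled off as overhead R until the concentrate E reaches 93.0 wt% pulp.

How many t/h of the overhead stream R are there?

217.9 t/h

pulp is conserved: 298×0.250 = 74.5 t/h all reports to the concentrate.
Concentrate = 74.5/(target fraction) = 80.108 t/h.
Overhead = 298 − 80.108 = 217.89 t/h.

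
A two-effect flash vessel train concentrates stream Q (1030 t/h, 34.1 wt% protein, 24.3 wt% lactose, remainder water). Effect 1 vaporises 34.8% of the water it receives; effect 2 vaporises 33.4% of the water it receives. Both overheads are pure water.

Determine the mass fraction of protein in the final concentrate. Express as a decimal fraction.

0.446

water in feed = 1030×0.416 = 428.48 t/h.
After stage 1: water left = (1−0.348)×428.48 = 279.37; stream total = 880.89 t/h.
After stage 2: water left = (1−0.334)×279.37 = 186.06; final concentrate = 787.58 t/h.
protein fraction = 351.23/787.58 = 0.446.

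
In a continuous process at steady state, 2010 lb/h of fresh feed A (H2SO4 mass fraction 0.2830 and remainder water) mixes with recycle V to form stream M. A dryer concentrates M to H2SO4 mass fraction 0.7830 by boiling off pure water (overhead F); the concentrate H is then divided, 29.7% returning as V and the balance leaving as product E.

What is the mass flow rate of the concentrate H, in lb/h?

1033 lb/h

Overall H2SO4 balance (none leaves overhead): H2SO4 in fresh feed = H2SO4 in product, i.e. 2010×0.283 = (1−0.297)·H·0.783.
H = 568.83/(0.783×0.703) = 1033.4 lb/h.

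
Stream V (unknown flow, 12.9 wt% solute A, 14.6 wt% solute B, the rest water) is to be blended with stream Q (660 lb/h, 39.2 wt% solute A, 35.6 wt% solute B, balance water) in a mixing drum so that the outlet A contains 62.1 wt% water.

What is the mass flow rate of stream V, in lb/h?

Let V be the unknown flow. Total out = 660 + V.
water balance: 166.32 + 0.725·V = 0.621·(660 + V)
(0.725 − 0.621)·V = 0.621×660 − 166.32 = 243.54
V = 243.54 / 0.104 = 2341.7 lb/h

2342 lb/h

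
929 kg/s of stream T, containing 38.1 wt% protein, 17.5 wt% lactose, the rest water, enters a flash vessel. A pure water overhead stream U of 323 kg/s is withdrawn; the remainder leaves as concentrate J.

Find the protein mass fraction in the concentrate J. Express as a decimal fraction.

0.584

protein is not removed: 929×0.381 = 353.95 kg/s of protein enters J.
Concentrate = 929 − 323 = 606 kg/s.
Mass fraction = 353.95/606 = 0.584.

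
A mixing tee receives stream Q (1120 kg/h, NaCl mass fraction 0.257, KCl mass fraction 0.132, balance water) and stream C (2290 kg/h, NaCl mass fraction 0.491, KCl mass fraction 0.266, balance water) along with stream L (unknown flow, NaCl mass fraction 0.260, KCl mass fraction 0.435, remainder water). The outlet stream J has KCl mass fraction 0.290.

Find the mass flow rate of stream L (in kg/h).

1599 kg/h

Let L be the unknown flow. Total out = 3410 + L.
KCl balance: 756.98 + 0.435·L = 0.290·(3410 + L)
(0.435 − 0.290)·L = 0.290×3410 − 756.98 = 231.92
L = 231.92 / 0.145 = 1599.4 kg/h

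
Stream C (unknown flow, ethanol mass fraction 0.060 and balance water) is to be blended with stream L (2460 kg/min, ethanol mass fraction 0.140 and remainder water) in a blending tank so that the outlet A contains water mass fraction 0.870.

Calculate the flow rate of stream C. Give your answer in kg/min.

Let C be the unknown flow. Total out = 2460 + C.
water balance: 2115.6 + 0.940·C = 0.870·(2460 + C)
(0.940 − 0.870)·C = 0.870×2460 − 2115.6 = 24.6
C = 24.6 / 0.070 = 351.43 kg/min

351.4 kg/min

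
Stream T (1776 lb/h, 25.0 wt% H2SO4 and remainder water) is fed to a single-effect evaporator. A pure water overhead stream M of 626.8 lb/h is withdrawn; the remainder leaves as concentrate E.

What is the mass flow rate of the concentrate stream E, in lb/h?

Concentrate = 1776 − 626.8 = 1149.2 lb/h.

1149 lb/h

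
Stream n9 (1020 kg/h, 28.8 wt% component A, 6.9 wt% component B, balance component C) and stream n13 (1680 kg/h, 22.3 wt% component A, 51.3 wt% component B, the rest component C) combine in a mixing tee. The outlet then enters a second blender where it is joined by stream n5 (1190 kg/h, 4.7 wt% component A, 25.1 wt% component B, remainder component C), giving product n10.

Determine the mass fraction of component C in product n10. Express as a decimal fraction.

Overall, product flow = 3890 kg/h.
component C in = 1020×0.643 + 1680×0.264 + 1190×0.702 = 1934.8 kg/h.
component C fraction in n10 = 0.4974.

0.4974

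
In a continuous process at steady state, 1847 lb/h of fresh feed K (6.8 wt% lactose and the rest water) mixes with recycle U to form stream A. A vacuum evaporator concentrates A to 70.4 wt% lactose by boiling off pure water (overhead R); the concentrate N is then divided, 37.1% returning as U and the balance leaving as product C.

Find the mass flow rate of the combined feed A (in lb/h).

Overall lactose balance (none leaves overhead): lactose in fresh feed = lactose in product, i.e. 1847×0.068 = (1−0.371)·N·0.704.
N = 125.6/(0.704×0.629) = 283.63 lb/h.
Recycle U = 0.371×283.63 = 105.23 lb/h.
Combined feed A = 1847 + 105.23 = 1952.2 lb/h.

1952 lb/h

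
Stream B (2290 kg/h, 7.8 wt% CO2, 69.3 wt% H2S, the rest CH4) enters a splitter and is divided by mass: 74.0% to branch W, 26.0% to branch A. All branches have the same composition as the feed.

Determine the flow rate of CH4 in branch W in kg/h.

Branch W total = 0.740×2290 = 1694.6 kg/h.
CH4 in W = 0.229×1694.6 = 388.06 kg/h.

388.1 kg/h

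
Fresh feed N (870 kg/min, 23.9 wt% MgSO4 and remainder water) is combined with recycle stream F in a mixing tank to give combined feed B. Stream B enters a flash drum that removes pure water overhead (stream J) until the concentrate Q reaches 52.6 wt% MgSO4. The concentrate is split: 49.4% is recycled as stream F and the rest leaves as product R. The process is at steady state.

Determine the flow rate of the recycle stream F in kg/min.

385.9 kg/min

Overall MgSO4 balance (none leaves overhead): MgSO4 in fresh feed = MgSO4 in product, i.e. 870×0.239 = (1−0.494)·Q·0.526.
Q = 207.93/(0.526×0.506) = 781.23 kg/min.
Recycle F = 0.494×781.23 = 385.93 kg/min.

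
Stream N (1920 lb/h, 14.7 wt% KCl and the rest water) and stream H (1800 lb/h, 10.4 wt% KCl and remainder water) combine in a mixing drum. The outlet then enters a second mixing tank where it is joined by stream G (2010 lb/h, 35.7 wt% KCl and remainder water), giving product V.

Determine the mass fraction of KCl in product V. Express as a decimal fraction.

Overall, product flow = 5730 lb/h.
KCl in = 1920×0.147 + 1800×0.104 + 2010×0.357 = 1187 lb/h.
KCl fraction in V = 0.207.

0.207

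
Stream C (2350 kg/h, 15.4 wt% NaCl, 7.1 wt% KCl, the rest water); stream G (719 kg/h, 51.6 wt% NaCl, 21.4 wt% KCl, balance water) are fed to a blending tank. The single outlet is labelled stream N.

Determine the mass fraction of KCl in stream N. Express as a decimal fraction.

0.105

Total flow out = 2350 + 719 = 3069 kg/h.
KCl in = 2350×0.071 + 719×0.214 = 320.72 kg/h.
KCl mass fraction in N = 320.72/3069 = 0.105.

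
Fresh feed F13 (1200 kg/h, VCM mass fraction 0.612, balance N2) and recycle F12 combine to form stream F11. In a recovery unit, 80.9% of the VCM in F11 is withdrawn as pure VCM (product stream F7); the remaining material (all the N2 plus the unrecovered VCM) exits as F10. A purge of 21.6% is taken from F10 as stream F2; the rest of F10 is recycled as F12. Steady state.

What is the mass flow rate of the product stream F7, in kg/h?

VCM in F11: m_A = 1200×0.612 + (1−0.216)·(1−0.809)·m_A, so m_A = 734.4/0.8503 = 863.74 kg/h.
Product F7 = 0.809×863.74 = 698.77 kg/h.

698.8 kg/h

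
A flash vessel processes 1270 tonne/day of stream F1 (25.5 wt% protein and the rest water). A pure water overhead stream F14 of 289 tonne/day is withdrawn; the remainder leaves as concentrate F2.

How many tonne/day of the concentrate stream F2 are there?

981 tonne/day

Concentrate = 1270 − 289 = 981 tonne/day.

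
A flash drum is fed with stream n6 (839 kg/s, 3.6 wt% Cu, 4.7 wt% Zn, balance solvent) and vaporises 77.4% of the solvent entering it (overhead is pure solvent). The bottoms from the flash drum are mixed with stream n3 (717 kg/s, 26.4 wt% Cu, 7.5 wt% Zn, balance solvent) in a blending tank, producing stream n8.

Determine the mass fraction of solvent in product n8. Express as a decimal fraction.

0.674

Vapour removed = 0.774×0.917×839 = 595.49 kg/s; concentrate = 243.51 kg/s.
solvent reaching the mixer = 173.88 (from concentrate) + 717×0.661 = 647.81 kg/s.
Product flow = 243.51 + 717 = 960.51 kg/s; solvent fraction = 0.674.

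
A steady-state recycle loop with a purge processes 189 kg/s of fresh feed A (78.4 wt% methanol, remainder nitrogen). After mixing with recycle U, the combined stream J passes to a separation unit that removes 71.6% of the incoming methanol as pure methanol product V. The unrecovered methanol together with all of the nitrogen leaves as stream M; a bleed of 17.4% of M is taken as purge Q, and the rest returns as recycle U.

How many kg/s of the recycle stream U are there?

239.2 kg/s

nitrogen enters only via A and leaves only via the purge: 189×0.216 = 0.174×(nitrogen in M), and the separation unit passes all nitrogen, so nitrogen in J = nitrogen in M = 234.62 kg/s.
methanol in J: m_A = 189×0.784 + (1−0.174)·(1−0.716)·m_A, so m_A = 148.18/0.7654 = 193.59 kg/s.
M = (1−0.716)×193.59 + 234.62 = 289.6 kg/s.
Recycle U = (1−0.174)×289.6 = 239.21 kg/s.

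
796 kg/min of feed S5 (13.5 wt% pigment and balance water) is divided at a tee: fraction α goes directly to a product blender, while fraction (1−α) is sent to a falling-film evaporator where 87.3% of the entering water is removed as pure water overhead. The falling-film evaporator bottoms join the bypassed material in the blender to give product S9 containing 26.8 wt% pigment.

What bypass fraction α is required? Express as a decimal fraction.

All 796×0.135 = 107.46 kg/min of pigment reaches S9, so S9 = 107.46/0.268 = 400.97 kg/min and vapour = 395.03 kg/min.
The evaporator receives (1−α)·796 of feed at 0.865 water and removes 0.873 of that water:
0.873×0.865×(1−α)×796 = 395.03
(1−α) = 395.03/601.1 = 0.6572;  α = 0.3428.

0.343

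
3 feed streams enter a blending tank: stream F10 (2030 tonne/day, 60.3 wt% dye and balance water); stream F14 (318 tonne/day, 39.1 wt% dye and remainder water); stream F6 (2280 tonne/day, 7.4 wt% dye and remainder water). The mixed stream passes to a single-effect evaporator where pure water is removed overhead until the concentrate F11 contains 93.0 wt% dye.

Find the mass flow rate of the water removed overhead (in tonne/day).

2997 tonne/day

dye entering = 2030×0.603 + 318×0.391 + 2280×0.074 = 1517.1 tonne/day.
All dye reports to F11, so F11 = 1517.1/0.930 = 1631.3 tonne/day.
Total feed = 4628 tonne/day; overhead = 4628 − 1631.3 = 2996.7 tonne/day.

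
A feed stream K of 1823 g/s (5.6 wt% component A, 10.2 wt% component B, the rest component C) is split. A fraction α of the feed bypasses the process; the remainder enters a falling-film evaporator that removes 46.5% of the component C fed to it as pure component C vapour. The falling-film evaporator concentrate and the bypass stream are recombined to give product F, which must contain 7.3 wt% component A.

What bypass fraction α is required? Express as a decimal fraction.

0.405

All 1823×0.056 = 102.09 g/s of component A reaches F, so F = 102.09/0.073 = 1398.5 g/s and vapour = 424.53 g/s.
The evaporator receives (1−α)·1823 of feed at 0.842 component C and removes 0.465 of that component C:
0.465×0.842×(1−α)×1823 = 424.53
(1−α) = 424.53/713.76 = 0.5948;  α = 0.4052.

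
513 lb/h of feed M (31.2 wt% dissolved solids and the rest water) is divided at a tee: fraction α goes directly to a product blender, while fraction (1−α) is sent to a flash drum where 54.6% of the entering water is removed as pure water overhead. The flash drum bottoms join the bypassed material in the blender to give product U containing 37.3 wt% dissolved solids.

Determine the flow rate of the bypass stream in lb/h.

All 513×0.312 = 160.06 lb/h of dissolved solids reaches U, so U = 160.06/0.373 = 429.1 lb/h and vapour = 83.895 lb/h.
The evaporator receives (1−α)·513 of feed at 0.688 water and removes 0.546 of that water:
0.546×0.688×(1−α)×513 = 83.895
(1−α) = 83.895/192.71 = 0.4354;  α = 0.5646.
Bypass flow = 0.5646×513 = 289.66 lb/h.

289.7 lb/h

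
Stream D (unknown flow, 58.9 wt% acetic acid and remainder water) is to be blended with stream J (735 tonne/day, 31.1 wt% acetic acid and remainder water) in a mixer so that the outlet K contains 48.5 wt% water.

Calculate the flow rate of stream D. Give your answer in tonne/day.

Let D be the unknown flow. Total out = 735 + D.
water balance: 506.41 + 0.411·D = 0.485·(735 + D)
(0.411 − 0.485)·D = 0.485×735 − 506.41 = -149.94
D = -149.94 / -0.074 = 2026.2 tonne/day

2026 tonne/day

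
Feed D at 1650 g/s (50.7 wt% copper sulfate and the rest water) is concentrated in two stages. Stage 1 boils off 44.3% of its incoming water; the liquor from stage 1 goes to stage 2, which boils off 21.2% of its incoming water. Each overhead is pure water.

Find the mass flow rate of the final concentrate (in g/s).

water in feed = 1650×0.493 = 813.45 g/s.
After stage 1: water left = (1−0.443)×813.45 = 453.09; stream total = 1289.6 g/s.
After stage 2: water left = (1−0.212)×453.09 = 357.04; final concentrate = 1193.6 g/s.

1194 g/s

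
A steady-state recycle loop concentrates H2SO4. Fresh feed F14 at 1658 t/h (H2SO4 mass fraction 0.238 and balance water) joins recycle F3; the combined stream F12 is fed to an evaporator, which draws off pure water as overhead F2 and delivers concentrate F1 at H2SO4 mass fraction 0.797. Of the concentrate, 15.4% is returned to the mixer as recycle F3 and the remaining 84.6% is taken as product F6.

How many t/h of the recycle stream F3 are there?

Overall H2SO4 balance (none leaves overhead): H2SO4 in fresh feed = H2SO4 in product, i.e. 1658×0.238 = (1−0.154)·F1·0.797.
F1 = 394.6/(0.797×0.846) = 585.24 t/h.
Recycle F3 = 0.154×585.24 = 90.127 t/h.

90.13 t/h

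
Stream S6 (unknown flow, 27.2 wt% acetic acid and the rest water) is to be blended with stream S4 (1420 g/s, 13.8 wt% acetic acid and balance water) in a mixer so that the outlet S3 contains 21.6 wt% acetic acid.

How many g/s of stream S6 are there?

Let S6 be the unknown flow. Total out = 1420 + S6.
acetic acid balance: 195.96 + 0.272·S6 = 0.216·(1420 + S6)
(0.272 − 0.216)·S6 = 0.216×1420 − 195.96 = 110.76
S6 = 110.76 / 0.056 = 1977.9 g/s

1978 g/s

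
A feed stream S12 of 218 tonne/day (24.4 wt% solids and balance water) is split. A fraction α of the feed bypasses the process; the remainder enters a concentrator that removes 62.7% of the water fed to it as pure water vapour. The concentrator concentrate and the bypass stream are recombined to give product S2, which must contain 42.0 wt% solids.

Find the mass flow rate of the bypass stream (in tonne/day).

25.28 tonne/day

All 218×0.244 = 53.192 tonne/day of solids reaches S2, so S2 = 53.192/0.420 = 126.65 tonne/day and vapour = 91.352 tonne/day.
The evaporator receives (1−α)·218 of feed at 0.756 water and removes 0.627 of that water:
0.627×0.756×(1−α)×218 = 91.352
(1−α) = 91.352/103.33 = 0.8840;  α = 0.1160.
Bypass flow = 0.1160×218 = 25.278 tonne/day.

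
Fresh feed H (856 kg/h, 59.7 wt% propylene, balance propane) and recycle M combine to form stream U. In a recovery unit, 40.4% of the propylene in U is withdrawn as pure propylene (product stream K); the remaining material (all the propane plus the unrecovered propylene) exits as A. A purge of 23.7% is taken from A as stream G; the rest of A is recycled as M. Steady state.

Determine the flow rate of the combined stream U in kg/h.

2393 kg/h

propane enters only via H and leaves only via the purge: 856×0.403 = 0.237×(propane in A), and the recovery unit passes all propane, so propane in U = propane in A = 1455.6 kg/h.
propylene in U: m_A = 856×0.597 + (1−0.237)·(1−0.404)·m_A, so m_A = 511.03/0.5453 = 937.24 kg/h.
U = 937.24 + 1455.6 = 2392.8 kg/h.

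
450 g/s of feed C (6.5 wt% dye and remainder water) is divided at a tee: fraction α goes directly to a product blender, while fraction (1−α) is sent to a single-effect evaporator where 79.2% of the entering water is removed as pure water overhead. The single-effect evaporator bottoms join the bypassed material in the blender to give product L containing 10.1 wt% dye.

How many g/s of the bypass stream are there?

All 450×0.065 = 29.25 g/s of dye reaches L, so L = 29.25/0.101 = 289.6 g/s and vapour = 160.4 g/s.
The evaporator receives (1−α)·450 of feed at 0.935 water and removes 0.792 of that water:
0.792×0.935×(1−α)×450 = 160.4
(1−α) = 160.4/333.23 = 0.4813;  α = 0.5187.
Bypass flow = 0.5187×450 = 233.4 g/s.

233.4 g/s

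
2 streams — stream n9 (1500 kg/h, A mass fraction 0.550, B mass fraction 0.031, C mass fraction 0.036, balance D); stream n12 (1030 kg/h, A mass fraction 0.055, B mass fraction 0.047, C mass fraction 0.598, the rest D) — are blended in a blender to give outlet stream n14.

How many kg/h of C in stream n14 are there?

C out = C in = 1500×0.036 + 1030×0.598 = 669.94 kg/h.

669.9 kg/h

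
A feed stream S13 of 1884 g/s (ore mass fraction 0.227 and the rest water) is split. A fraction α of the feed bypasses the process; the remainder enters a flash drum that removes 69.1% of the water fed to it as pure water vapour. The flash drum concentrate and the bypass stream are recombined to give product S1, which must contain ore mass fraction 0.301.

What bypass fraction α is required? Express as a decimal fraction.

0.540

All 1884×0.227 = 427.67 g/s of ore reaches S1, so S1 = 427.67/0.301 = 1420.8 g/s and vapour = 463.18 g/s.
The evaporator receives (1−α)·1884 of feed at 0.773 water and removes 0.691 of that water:
0.691×0.773×(1−α)×1884 = 463.18
(1−α) = 463.18/1006.3 = 0.4603;  α = 0.5397.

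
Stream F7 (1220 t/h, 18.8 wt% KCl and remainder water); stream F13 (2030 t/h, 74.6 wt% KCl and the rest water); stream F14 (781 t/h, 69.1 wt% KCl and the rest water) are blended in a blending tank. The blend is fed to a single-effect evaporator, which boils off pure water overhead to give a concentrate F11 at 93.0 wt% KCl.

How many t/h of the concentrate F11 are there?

KCl entering = 1220×0.188 + 2030×0.746 + 781×0.691 = 2283.4 t/h.
All KCl reports to F11, so F11 = 2283.4/0.930 = 2455.3 t/h.

2455 t/h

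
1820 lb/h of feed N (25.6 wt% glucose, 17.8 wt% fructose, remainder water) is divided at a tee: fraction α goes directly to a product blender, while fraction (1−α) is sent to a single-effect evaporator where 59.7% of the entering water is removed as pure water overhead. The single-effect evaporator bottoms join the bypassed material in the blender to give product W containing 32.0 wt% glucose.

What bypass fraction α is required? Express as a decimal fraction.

0.408

All 1820×0.256 = 465.92 lb/h of glucose reaches W, so W = 465.92/0.320 = 1456 lb/h and vapour = 364 lb/h.
The evaporator receives (1−α)·1820 of feed at 0.566 water and removes 0.597 of that water:
0.597×0.566×(1−α)×1820 = 364
(1−α) = 364/614.98 = 0.5919;  α = 0.4081.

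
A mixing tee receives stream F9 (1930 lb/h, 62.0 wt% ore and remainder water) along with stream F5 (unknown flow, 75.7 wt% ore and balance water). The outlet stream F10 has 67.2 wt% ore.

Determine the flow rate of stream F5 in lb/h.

1181 lb/h

Let F5 be the unknown flow. Total out = 1930 + F5.
ore balance: 1196.6 + 0.757·F5 = 0.672·(1930 + F5)
(0.757 − 0.672)·F5 = 0.672×1930 − 1196.6 = 100.36
F5 = 100.36 / 0.085 = 1180.7 lb/h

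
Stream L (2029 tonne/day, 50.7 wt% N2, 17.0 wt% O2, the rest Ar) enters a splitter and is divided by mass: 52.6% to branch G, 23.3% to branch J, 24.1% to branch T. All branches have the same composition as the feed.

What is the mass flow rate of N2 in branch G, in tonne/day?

Branch G total = 0.526×2029 = 1067.3 tonne/day.
N2 in G = 0.507×1067.3 = 541.1 tonne/day.

541.1 tonne/day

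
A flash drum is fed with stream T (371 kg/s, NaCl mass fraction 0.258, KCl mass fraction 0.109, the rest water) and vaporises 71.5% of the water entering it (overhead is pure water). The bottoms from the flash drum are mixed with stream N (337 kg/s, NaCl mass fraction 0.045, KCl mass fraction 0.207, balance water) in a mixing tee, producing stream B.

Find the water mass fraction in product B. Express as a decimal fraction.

Vapour removed = 0.715×0.633×371 = 167.91 kg/s; concentrate = 203.09 kg/s.
water reaching the mixer = 66.93 (from concentrate) + 337×0.748 = 319.01 kg/s.
Product flow = 203.09 + 337 = 540.09 kg/s; water fraction = 0.591.

0.591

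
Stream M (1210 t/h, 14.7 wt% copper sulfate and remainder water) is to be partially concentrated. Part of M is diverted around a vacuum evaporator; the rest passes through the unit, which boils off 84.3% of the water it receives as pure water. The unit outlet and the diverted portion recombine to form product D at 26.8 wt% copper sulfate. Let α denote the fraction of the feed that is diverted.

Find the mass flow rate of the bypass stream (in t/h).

450.3 t/h

All 1210×0.147 = 177.87 t/h of copper sulfate reaches D, so D = 177.87/0.268 = 663.69 t/h and vapour = 546.31 t/h.
The evaporator receives (1−α)·1210 of feed at 0.853 water and removes 0.843 of that water:
0.843×0.853×(1−α)×1210 = 546.31
(1−α) = 546.31/870.09 = 0.6279;  α = 0.3721.
Bypass flow = 0.3721×1210 = 450.27 t/h.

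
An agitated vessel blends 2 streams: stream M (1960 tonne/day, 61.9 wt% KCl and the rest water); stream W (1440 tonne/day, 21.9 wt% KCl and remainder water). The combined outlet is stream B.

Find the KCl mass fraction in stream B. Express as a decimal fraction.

Total flow out = 1960 + 1440 = 3400 tonne/day.
KCl in = 1960×0.619 + 1440×0.219 = 1528.6 tonne/day.
KCl mass fraction in B = 1528.6/3400 = 0.450.

0.450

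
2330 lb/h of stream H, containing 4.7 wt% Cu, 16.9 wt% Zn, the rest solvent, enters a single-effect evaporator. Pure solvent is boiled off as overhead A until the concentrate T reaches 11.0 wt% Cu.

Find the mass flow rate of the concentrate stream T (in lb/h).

995.5 lb/h

Cu is conserved: 2330×0.047 = 109.51 lb/h all reports to the concentrate.
Concentrate = 109.51/(target fraction) = 995.55 lb/h.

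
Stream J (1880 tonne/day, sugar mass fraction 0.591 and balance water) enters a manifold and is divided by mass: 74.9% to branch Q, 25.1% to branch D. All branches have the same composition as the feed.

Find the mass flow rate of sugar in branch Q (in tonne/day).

Branch Q total = 0.749×1880 = 1408.1 tonne/day.
sugar in Q = 0.591×1408.1 = 832.2 tonne/day.

832.2 tonne/day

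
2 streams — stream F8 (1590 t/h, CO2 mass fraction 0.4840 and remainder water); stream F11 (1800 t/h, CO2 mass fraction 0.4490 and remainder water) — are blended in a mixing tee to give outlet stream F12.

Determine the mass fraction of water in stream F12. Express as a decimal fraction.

0.5346

Total flow out = 1590 + 1800 = 3390 t/h.
water in = 1590×0.516 + 1800×0.551 = 1812.2 t/h.
water mass fraction in F12 = 1812.2/3390 = 0.5346.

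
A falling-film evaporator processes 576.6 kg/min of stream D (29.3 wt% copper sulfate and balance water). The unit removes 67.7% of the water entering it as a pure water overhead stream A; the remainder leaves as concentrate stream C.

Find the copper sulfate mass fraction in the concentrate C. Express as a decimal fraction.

0.5620

copper sulfate is not removed: 576.6×0.293 = 168.94 kg/min of copper sulfate enters C.
water entering = 576.6×0.707 = 407.66 kg/min; overhead removed = 0.677×407.66 = 275.98 kg/min.
Concentrate = 576.6 − 275.98 = 300.62 kg/min.
Mass fraction = 168.94/300.62 = 0.5620.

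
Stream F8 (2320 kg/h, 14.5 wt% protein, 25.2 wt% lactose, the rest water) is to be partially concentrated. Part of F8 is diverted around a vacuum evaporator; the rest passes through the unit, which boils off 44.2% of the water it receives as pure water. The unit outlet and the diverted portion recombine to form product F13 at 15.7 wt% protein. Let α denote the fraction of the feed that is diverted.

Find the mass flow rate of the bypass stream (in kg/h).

1655 kg/h

All 2320×0.145 = 336.4 kg/h of protein reaches F13, so F13 = 336.4/0.157 = 2142.7 kg/h and vapour = 177.32 kg/h.
The evaporator receives (1−α)·2320 of feed at 0.603 water and removes 0.442 of that water:
0.442×0.603×(1−α)×2320 = 177.32
(1−α) = 177.32/618.34 = 0.2868;  α = 0.7132.
Bypass flow = 0.7132×2320 = 1654.7 kg/h.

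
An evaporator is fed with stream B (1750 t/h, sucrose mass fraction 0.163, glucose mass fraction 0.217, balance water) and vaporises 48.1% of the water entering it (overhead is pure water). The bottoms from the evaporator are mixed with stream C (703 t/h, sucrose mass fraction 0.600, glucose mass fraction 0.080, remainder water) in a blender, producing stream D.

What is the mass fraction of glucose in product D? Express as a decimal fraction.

0.226

Vapour removed = 0.481×0.620×1750 = 521.88 t/h; concentrate = 1228.1 t/h.
glucose reaching the mixer = 379.75 (from concentrate) + 703×0.080 = 435.99 t/h.
Product flow = 1228.1 + 703 = 1931.1 t/h; glucose fraction = 0.226.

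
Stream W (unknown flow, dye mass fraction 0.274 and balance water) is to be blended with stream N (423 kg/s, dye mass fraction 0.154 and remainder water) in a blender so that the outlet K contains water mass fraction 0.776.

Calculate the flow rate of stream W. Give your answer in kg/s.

592.2 kg/s

Let W be the unknown flow. Total out = 423 + W.
water balance: 357.86 + 0.726·W = 0.776·(423 + W)
(0.726 − 0.776)·W = 0.776×423 − 357.86 = -29.61
W = -29.61 / -0.050 = 592.2 kg/s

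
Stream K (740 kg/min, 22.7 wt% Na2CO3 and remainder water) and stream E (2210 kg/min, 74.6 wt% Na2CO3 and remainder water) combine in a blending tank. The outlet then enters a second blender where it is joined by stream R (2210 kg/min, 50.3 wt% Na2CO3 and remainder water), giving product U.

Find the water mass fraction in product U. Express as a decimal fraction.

0.4325

Overall, product flow = 5160 kg/min.
water in = 740×0.773 + 2210×0.254 + 2210×0.497 = 2231.7 kg/min.
water fraction in U = 0.4325.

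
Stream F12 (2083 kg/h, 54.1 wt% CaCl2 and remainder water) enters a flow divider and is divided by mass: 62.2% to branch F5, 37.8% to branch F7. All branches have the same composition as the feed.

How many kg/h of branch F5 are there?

1296 kg/h

Branch F5 flow = 0.622×2083 = 1295.6 kg/h.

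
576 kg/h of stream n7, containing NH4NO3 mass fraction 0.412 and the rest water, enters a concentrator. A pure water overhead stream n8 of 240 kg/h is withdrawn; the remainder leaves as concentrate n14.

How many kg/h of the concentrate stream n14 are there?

336 kg/h

Concentrate = 576 − 240 = 336 kg/h.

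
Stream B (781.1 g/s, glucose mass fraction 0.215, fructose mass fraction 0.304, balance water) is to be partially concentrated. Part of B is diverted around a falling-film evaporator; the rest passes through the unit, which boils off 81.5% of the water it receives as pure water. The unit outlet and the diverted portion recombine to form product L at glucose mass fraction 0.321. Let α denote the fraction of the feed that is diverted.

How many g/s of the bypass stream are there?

123.1 g/s

All 781.1×0.215 = 167.94 g/s of glucose reaches L, so L = 167.94/0.321 = 523.17 g/s and vapour = 257.93 g/s.
The evaporator receives (1−α)·781.1 of feed at 0.481 water and removes 0.815 of that water:
0.815×0.481×(1−α)×781.1 = 257.93
(1−α) = 257.93/306.2 = 0.8424;  α = 0.1576.
Bypass flow = 0.1576×781.1 = 123.13 g/s.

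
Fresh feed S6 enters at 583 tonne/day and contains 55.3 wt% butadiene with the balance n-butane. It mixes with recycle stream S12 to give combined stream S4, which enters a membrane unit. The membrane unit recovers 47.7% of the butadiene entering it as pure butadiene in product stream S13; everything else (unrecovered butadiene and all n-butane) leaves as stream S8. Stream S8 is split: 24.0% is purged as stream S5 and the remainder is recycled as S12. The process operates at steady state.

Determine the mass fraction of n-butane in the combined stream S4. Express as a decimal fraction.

0.6699

n-butane enters only via S6 and leaves only via the purge: 583×0.447 = 0.240×(n-butane in S8), and the membrane unit passes all n-butane, so n-butane in S4 = n-butane in S8 = 1085.8 tonne/day.
butadiene in S4: m_A = 583×0.553 + (1−0.240)·(1−0.477)·m_A, so m_A = 322.4/0.6025 = 535.08 tonne/day.
S4 = 535.08 + 1085.8 = 1620.9 tonne/day.
n-butane fraction in S4 = 1085.8/1620.9 = 0.6699.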